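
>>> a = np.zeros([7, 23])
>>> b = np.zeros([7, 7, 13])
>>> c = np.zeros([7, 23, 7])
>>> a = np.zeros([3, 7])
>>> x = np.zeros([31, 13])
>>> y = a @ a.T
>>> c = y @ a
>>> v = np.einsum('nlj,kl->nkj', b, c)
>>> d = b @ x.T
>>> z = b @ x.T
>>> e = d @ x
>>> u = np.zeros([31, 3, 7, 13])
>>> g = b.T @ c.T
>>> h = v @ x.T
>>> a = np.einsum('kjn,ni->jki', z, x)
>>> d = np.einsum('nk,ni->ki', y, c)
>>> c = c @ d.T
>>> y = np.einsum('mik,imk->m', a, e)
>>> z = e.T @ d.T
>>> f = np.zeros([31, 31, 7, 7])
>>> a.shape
(7, 7, 13)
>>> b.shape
(7, 7, 13)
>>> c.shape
(3, 3)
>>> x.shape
(31, 13)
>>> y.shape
(7,)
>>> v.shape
(7, 3, 13)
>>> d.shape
(3, 7)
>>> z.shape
(13, 7, 3)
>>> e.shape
(7, 7, 13)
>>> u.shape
(31, 3, 7, 13)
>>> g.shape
(13, 7, 3)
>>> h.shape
(7, 3, 31)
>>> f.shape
(31, 31, 7, 7)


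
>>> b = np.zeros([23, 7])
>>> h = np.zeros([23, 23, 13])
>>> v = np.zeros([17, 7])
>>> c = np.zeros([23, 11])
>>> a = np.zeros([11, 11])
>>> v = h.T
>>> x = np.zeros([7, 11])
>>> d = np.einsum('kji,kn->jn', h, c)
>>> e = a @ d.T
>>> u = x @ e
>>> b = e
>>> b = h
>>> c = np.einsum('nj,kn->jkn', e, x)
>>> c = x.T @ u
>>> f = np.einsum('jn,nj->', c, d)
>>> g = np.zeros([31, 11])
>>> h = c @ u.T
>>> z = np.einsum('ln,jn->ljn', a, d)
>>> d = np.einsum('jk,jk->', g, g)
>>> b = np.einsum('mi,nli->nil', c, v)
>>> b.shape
(13, 23, 23)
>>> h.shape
(11, 7)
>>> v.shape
(13, 23, 23)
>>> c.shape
(11, 23)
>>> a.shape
(11, 11)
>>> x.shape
(7, 11)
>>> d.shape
()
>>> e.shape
(11, 23)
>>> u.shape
(7, 23)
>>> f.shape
()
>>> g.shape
(31, 11)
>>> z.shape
(11, 23, 11)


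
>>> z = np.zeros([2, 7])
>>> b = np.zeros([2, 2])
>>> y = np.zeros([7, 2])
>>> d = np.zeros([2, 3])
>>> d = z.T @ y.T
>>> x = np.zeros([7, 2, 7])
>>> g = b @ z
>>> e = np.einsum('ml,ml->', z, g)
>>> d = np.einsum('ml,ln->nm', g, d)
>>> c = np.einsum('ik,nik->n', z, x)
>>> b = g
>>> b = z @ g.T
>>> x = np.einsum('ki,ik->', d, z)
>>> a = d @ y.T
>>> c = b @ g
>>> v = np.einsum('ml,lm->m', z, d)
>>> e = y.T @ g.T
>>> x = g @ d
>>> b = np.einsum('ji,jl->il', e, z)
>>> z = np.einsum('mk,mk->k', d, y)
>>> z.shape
(2,)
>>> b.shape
(2, 7)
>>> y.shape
(7, 2)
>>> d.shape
(7, 2)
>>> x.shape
(2, 2)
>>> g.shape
(2, 7)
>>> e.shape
(2, 2)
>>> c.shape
(2, 7)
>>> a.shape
(7, 7)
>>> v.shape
(2,)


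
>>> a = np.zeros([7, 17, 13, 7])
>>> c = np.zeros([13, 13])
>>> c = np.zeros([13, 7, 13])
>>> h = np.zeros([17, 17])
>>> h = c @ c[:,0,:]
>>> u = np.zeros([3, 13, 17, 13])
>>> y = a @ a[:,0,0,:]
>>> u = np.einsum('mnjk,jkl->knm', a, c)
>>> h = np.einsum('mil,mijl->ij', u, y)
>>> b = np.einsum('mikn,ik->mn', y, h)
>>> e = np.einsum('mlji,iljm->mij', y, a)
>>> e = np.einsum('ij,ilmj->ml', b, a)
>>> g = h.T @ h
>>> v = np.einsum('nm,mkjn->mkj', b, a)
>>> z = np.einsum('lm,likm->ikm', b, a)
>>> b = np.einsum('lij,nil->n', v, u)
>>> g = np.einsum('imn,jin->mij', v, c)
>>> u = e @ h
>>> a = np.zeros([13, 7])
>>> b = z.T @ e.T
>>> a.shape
(13, 7)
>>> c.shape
(13, 7, 13)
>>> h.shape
(17, 13)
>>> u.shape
(13, 13)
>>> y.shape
(7, 17, 13, 7)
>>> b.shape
(7, 13, 13)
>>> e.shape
(13, 17)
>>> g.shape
(17, 7, 13)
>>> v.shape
(7, 17, 13)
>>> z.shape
(17, 13, 7)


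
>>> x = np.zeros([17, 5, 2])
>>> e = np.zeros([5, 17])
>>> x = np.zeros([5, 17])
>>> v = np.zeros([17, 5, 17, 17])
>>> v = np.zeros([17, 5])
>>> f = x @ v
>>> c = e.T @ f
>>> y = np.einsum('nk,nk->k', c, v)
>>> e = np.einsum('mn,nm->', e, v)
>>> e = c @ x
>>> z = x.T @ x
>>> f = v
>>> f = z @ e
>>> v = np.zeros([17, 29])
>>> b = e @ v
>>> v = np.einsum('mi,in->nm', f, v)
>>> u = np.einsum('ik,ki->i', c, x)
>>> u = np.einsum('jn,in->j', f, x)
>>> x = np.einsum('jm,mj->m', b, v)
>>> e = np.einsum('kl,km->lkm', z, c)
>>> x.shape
(29,)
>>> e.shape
(17, 17, 5)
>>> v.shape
(29, 17)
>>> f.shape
(17, 17)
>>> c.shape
(17, 5)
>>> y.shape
(5,)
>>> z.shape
(17, 17)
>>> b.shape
(17, 29)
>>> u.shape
(17,)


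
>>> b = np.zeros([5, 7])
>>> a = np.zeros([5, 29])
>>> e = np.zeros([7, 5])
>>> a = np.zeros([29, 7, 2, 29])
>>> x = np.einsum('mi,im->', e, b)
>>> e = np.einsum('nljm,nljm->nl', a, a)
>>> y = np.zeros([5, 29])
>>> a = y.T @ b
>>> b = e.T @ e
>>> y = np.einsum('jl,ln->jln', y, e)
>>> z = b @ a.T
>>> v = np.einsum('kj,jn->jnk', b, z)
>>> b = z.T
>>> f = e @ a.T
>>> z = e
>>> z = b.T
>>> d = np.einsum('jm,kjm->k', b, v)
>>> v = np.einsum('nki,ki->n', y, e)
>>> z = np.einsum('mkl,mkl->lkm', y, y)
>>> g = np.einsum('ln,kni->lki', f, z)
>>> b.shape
(29, 7)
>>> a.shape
(29, 7)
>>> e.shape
(29, 7)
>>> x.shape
()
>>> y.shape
(5, 29, 7)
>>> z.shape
(7, 29, 5)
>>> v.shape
(5,)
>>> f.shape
(29, 29)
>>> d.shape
(7,)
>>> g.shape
(29, 7, 5)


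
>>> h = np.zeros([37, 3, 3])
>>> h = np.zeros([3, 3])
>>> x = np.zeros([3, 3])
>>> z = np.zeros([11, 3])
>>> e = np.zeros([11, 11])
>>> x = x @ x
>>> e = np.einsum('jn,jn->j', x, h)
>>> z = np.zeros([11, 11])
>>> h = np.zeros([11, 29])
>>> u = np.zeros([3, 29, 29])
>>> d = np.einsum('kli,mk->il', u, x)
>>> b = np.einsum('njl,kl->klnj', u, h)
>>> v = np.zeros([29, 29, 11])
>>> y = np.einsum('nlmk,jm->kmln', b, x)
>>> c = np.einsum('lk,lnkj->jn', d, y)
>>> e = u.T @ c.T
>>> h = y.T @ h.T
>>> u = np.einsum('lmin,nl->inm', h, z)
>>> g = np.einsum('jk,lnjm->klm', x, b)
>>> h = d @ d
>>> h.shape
(29, 29)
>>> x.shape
(3, 3)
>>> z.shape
(11, 11)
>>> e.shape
(29, 29, 11)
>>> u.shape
(3, 11, 29)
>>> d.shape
(29, 29)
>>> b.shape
(11, 29, 3, 29)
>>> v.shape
(29, 29, 11)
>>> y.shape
(29, 3, 29, 11)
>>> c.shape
(11, 3)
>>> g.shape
(3, 11, 29)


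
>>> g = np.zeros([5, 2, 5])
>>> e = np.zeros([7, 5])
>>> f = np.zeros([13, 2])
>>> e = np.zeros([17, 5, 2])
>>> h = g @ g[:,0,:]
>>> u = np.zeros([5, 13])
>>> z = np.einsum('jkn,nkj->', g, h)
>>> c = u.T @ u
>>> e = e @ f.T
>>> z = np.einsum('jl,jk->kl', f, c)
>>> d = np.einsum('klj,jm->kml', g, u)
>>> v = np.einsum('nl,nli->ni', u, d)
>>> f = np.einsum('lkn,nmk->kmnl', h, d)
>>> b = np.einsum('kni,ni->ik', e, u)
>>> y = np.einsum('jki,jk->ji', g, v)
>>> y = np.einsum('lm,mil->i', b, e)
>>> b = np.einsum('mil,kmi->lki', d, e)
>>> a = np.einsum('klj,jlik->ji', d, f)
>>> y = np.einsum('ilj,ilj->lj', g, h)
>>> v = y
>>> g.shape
(5, 2, 5)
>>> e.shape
(17, 5, 13)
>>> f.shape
(2, 13, 5, 5)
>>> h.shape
(5, 2, 5)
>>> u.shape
(5, 13)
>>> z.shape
(13, 2)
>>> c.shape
(13, 13)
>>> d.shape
(5, 13, 2)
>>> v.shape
(2, 5)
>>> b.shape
(2, 17, 13)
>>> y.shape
(2, 5)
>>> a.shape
(2, 5)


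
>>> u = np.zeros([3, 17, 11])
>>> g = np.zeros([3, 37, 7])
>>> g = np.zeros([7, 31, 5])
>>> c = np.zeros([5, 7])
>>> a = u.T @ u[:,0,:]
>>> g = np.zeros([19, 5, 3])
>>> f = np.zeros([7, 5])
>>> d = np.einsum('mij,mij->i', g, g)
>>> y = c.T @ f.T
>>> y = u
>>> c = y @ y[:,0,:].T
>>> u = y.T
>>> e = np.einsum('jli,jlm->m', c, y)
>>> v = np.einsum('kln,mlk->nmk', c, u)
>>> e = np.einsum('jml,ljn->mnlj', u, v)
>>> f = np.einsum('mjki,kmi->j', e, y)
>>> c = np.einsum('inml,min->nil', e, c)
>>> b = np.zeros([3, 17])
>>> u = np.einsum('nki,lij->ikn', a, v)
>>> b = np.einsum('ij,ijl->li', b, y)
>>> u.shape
(11, 17, 11)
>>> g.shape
(19, 5, 3)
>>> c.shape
(3, 17, 11)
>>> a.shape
(11, 17, 11)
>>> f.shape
(3,)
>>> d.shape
(5,)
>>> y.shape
(3, 17, 11)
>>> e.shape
(17, 3, 3, 11)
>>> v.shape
(3, 11, 3)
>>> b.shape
(11, 3)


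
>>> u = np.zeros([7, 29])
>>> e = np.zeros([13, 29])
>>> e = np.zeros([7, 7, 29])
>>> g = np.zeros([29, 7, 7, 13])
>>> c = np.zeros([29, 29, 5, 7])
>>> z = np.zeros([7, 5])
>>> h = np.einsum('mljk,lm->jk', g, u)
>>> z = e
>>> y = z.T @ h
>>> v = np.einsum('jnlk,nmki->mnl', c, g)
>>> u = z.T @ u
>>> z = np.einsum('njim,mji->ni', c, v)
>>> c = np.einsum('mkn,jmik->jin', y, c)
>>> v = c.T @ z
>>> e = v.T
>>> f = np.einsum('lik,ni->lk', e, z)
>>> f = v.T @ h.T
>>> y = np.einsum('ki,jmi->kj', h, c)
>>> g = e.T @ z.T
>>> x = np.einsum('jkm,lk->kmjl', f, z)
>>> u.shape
(29, 7, 29)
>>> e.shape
(5, 5, 13)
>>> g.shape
(13, 5, 29)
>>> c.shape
(29, 5, 13)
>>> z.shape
(29, 5)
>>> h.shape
(7, 13)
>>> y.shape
(7, 29)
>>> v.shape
(13, 5, 5)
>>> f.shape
(5, 5, 7)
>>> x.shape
(5, 7, 5, 29)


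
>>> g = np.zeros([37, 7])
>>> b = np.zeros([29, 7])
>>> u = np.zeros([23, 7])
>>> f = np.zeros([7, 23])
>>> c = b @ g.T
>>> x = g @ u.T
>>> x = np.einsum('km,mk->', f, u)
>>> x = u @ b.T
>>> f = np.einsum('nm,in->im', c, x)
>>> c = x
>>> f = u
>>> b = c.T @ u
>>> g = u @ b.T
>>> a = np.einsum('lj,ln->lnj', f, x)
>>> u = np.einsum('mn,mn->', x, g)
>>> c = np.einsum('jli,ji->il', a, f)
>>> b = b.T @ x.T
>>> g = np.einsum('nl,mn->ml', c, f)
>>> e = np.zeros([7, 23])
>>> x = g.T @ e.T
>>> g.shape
(23, 29)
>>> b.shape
(7, 23)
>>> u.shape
()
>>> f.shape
(23, 7)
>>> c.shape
(7, 29)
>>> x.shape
(29, 7)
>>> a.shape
(23, 29, 7)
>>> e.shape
(7, 23)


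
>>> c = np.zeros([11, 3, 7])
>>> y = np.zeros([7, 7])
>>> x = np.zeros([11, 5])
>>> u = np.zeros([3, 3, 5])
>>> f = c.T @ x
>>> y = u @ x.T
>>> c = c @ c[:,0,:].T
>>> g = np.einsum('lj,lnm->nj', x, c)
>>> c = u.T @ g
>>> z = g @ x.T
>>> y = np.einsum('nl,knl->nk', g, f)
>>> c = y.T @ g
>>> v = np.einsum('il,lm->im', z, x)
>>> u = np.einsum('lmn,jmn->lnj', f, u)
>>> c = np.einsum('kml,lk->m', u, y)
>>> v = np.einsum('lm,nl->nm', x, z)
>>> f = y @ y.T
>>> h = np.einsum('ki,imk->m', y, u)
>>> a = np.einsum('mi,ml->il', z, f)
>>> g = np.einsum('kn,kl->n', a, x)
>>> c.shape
(5,)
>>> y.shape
(3, 7)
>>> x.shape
(11, 5)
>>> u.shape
(7, 5, 3)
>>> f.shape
(3, 3)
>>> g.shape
(3,)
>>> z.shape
(3, 11)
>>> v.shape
(3, 5)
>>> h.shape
(5,)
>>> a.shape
(11, 3)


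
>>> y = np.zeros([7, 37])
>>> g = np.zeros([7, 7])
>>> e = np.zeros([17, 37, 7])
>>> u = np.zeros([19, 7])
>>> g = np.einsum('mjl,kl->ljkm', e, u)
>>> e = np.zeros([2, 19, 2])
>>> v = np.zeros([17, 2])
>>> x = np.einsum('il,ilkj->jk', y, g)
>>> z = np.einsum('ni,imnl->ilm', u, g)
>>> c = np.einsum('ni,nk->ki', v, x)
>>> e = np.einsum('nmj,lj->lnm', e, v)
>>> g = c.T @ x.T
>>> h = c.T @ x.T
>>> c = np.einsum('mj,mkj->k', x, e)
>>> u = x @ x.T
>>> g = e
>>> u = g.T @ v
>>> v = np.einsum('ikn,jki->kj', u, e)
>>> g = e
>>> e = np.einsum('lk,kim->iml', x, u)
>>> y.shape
(7, 37)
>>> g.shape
(17, 2, 19)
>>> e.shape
(2, 2, 17)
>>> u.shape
(19, 2, 2)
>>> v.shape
(2, 17)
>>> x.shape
(17, 19)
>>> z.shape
(7, 17, 37)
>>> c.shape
(2,)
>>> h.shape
(2, 17)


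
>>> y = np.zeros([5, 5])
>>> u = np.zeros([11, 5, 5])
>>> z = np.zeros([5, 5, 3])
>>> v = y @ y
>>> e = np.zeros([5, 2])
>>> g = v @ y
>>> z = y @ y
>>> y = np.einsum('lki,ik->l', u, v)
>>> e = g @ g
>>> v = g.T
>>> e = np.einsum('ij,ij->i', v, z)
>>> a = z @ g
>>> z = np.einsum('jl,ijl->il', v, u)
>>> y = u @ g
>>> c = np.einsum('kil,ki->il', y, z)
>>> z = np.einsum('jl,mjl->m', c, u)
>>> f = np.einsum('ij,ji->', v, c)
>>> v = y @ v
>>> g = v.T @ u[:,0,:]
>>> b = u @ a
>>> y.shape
(11, 5, 5)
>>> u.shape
(11, 5, 5)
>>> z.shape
(11,)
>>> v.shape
(11, 5, 5)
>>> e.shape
(5,)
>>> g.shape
(5, 5, 5)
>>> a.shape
(5, 5)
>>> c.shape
(5, 5)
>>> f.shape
()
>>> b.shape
(11, 5, 5)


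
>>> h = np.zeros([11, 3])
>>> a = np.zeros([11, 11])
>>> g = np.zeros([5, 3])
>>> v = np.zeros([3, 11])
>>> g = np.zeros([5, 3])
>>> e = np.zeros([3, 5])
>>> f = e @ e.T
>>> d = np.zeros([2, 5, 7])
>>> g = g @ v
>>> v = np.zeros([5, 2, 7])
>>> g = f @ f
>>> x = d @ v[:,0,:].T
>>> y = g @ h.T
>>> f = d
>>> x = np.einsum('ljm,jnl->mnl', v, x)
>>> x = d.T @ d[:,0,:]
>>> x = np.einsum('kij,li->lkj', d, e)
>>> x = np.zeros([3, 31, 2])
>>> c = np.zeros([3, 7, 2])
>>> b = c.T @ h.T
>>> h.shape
(11, 3)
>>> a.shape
(11, 11)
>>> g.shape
(3, 3)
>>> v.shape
(5, 2, 7)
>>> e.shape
(3, 5)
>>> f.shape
(2, 5, 7)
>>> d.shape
(2, 5, 7)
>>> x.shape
(3, 31, 2)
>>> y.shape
(3, 11)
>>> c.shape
(3, 7, 2)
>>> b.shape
(2, 7, 11)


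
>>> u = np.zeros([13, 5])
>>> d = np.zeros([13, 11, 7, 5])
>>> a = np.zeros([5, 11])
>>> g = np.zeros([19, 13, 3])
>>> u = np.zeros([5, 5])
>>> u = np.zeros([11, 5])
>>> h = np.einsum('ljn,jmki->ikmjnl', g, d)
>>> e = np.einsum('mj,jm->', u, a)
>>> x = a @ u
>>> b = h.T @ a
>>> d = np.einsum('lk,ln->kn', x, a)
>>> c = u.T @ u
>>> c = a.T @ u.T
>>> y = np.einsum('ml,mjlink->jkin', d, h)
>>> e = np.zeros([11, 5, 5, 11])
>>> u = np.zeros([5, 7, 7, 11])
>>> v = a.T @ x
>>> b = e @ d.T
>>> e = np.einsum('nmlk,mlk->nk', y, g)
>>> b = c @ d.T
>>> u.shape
(5, 7, 7, 11)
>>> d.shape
(5, 11)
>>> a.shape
(5, 11)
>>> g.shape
(19, 13, 3)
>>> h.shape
(5, 7, 11, 13, 3, 19)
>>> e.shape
(7, 3)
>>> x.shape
(5, 5)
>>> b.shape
(11, 5)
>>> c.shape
(11, 11)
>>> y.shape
(7, 19, 13, 3)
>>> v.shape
(11, 5)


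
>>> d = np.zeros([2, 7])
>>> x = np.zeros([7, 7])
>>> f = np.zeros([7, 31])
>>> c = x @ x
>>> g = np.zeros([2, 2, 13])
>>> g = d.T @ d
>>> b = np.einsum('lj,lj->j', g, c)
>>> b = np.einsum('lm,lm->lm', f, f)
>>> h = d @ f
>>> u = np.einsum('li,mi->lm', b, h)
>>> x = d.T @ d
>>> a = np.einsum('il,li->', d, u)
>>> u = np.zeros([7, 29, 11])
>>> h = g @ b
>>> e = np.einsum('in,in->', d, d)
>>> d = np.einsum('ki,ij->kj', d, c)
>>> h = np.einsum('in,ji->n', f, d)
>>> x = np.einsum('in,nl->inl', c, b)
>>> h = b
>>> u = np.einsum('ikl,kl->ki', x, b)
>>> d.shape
(2, 7)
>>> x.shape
(7, 7, 31)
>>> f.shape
(7, 31)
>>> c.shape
(7, 7)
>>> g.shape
(7, 7)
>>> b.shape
(7, 31)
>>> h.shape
(7, 31)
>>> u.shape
(7, 7)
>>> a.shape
()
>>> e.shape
()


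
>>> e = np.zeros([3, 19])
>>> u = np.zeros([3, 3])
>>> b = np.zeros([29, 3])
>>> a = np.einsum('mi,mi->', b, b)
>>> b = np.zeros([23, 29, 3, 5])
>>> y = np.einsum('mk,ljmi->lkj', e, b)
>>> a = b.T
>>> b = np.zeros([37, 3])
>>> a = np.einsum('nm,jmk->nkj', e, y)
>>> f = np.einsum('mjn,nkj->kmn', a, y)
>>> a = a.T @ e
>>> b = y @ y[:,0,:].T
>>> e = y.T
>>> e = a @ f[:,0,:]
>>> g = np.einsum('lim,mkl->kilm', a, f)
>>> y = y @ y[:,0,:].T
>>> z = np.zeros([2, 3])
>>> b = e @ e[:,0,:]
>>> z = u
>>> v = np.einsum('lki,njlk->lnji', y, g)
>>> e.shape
(23, 29, 23)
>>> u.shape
(3, 3)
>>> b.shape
(23, 29, 23)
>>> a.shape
(23, 29, 19)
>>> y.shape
(23, 19, 23)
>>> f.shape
(19, 3, 23)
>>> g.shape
(3, 29, 23, 19)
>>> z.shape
(3, 3)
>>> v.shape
(23, 3, 29, 23)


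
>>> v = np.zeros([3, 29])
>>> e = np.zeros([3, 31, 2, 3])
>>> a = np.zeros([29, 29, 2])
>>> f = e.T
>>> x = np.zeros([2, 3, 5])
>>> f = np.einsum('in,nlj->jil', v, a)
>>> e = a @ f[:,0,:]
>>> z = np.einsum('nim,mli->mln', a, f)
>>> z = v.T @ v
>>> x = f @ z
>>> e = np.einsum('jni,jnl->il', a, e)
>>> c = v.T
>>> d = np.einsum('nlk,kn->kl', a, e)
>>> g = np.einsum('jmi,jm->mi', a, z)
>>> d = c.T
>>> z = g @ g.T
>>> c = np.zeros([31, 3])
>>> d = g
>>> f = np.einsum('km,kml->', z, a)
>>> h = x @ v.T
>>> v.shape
(3, 29)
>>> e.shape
(2, 29)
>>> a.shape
(29, 29, 2)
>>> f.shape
()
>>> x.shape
(2, 3, 29)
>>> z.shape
(29, 29)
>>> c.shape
(31, 3)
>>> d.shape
(29, 2)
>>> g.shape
(29, 2)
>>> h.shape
(2, 3, 3)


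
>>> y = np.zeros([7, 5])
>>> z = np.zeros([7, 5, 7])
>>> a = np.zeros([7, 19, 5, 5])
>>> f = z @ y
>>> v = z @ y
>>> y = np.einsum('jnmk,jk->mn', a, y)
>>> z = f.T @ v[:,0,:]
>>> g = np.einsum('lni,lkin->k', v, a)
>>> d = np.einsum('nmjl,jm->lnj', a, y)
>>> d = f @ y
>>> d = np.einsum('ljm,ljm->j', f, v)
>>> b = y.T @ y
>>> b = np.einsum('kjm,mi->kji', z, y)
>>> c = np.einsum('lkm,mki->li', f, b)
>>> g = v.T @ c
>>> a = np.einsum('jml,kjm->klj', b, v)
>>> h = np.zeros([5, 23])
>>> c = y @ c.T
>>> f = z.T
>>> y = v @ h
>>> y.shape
(7, 5, 23)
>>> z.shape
(5, 5, 5)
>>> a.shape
(7, 19, 5)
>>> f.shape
(5, 5, 5)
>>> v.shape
(7, 5, 5)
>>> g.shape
(5, 5, 19)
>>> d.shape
(5,)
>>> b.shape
(5, 5, 19)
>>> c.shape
(5, 7)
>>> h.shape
(5, 23)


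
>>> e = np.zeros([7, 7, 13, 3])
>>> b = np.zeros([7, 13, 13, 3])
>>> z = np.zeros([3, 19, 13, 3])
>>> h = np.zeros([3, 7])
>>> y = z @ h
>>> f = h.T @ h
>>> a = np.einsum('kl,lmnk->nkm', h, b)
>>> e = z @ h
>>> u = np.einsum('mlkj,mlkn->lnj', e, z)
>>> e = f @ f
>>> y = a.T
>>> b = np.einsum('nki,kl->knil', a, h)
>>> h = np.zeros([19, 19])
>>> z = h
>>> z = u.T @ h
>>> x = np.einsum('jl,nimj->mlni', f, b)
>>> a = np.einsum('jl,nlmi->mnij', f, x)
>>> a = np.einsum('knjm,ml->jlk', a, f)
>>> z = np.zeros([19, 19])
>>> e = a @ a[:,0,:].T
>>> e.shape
(13, 7, 13)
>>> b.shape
(3, 13, 13, 7)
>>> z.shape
(19, 19)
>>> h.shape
(19, 19)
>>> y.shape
(13, 3, 13)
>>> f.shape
(7, 7)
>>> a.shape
(13, 7, 3)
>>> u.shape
(19, 3, 7)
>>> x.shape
(13, 7, 3, 13)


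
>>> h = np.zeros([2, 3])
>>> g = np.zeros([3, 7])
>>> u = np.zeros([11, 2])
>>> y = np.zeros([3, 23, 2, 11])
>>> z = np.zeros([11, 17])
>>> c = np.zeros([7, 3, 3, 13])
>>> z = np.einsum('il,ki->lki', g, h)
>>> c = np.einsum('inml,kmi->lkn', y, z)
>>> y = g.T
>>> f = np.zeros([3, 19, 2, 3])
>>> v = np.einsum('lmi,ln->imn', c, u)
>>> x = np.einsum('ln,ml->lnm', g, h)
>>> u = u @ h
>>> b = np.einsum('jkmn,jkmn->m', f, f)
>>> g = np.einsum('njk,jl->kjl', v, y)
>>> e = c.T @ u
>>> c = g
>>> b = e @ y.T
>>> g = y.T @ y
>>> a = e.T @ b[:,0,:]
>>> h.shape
(2, 3)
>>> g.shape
(3, 3)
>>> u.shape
(11, 3)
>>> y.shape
(7, 3)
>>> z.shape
(7, 2, 3)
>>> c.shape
(2, 7, 3)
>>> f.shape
(3, 19, 2, 3)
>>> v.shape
(23, 7, 2)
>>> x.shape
(3, 7, 2)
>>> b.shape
(23, 7, 7)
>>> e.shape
(23, 7, 3)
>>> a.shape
(3, 7, 7)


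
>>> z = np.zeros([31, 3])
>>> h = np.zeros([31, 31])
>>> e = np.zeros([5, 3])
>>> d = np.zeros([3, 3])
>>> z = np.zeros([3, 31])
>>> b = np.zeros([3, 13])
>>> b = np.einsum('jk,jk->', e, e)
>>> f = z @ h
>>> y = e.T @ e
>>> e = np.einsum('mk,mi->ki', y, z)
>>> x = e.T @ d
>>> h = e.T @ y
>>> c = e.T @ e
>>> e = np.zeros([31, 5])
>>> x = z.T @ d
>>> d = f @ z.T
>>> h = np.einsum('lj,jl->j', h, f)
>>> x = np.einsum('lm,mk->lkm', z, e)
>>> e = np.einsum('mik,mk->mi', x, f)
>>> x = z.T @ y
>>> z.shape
(3, 31)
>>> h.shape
(3,)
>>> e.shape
(3, 5)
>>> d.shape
(3, 3)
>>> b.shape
()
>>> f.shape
(3, 31)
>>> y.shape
(3, 3)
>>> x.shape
(31, 3)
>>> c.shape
(31, 31)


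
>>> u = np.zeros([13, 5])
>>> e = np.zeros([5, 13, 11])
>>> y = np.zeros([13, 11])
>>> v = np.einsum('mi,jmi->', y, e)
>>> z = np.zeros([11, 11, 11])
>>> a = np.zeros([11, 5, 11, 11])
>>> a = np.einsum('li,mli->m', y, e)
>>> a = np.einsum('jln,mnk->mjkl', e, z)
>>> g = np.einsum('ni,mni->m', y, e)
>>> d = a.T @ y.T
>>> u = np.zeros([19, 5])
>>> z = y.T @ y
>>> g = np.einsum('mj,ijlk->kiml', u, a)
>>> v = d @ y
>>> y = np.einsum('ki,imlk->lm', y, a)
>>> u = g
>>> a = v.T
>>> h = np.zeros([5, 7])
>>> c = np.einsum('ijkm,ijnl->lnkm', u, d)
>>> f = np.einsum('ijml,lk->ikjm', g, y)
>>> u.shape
(13, 11, 19, 11)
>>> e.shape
(5, 13, 11)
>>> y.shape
(11, 5)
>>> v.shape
(13, 11, 5, 11)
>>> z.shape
(11, 11)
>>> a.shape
(11, 5, 11, 13)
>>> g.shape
(13, 11, 19, 11)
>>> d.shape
(13, 11, 5, 13)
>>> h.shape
(5, 7)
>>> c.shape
(13, 5, 19, 11)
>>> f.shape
(13, 5, 11, 19)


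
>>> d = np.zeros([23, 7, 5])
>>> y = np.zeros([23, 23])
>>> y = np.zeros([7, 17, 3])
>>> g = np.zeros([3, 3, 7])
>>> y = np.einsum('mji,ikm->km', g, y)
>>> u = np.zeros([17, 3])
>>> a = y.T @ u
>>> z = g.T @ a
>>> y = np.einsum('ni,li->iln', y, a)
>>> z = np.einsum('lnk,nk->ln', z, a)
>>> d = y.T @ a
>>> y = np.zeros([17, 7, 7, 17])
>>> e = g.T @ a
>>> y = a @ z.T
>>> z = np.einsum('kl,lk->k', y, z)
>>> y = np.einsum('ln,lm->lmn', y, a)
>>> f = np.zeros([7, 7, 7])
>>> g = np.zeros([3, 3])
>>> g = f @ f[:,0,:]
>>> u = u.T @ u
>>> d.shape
(17, 3, 3)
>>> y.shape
(3, 3, 7)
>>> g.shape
(7, 7, 7)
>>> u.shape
(3, 3)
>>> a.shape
(3, 3)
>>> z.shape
(3,)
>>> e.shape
(7, 3, 3)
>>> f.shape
(7, 7, 7)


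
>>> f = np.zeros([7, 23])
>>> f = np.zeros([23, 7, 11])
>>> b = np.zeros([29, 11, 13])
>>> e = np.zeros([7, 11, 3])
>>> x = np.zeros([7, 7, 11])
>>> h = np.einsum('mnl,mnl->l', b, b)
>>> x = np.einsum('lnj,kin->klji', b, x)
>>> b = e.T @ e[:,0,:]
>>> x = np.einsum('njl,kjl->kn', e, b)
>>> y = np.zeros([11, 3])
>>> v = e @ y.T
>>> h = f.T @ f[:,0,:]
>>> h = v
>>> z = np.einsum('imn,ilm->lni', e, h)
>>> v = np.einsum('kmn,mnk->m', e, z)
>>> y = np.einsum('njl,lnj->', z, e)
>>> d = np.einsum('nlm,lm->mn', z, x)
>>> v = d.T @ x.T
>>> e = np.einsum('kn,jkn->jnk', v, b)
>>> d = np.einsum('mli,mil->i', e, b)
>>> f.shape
(23, 7, 11)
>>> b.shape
(3, 11, 3)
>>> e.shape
(3, 3, 11)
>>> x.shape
(3, 7)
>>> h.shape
(7, 11, 11)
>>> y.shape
()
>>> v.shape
(11, 3)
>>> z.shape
(11, 3, 7)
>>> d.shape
(11,)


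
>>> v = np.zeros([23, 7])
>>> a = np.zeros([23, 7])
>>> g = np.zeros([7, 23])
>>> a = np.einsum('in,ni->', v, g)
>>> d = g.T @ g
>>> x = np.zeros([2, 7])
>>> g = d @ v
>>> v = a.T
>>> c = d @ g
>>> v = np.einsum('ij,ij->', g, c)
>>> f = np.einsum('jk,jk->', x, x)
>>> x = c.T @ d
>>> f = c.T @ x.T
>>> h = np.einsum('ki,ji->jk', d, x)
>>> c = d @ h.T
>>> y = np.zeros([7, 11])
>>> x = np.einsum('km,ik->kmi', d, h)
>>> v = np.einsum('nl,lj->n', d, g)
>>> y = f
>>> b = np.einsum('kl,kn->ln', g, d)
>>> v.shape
(23,)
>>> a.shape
()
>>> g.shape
(23, 7)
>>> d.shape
(23, 23)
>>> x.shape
(23, 23, 7)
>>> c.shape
(23, 7)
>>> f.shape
(7, 7)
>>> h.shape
(7, 23)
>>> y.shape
(7, 7)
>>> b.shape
(7, 23)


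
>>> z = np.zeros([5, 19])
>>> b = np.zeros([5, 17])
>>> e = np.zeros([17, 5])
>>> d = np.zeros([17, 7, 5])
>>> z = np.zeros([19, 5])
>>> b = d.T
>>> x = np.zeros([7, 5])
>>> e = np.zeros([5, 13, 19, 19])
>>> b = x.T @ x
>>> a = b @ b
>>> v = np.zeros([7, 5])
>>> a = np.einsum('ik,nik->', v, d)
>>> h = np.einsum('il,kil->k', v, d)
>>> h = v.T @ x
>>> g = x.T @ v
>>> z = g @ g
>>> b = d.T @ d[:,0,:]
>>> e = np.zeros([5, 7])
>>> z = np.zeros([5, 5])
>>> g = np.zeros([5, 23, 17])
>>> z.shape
(5, 5)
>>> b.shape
(5, 7, 5)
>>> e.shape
(5, 7)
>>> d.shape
(17, 7, 5)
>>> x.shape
(7, 5)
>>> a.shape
()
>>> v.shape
(7, 5)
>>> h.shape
(5, 5)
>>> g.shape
(5, 23, 17)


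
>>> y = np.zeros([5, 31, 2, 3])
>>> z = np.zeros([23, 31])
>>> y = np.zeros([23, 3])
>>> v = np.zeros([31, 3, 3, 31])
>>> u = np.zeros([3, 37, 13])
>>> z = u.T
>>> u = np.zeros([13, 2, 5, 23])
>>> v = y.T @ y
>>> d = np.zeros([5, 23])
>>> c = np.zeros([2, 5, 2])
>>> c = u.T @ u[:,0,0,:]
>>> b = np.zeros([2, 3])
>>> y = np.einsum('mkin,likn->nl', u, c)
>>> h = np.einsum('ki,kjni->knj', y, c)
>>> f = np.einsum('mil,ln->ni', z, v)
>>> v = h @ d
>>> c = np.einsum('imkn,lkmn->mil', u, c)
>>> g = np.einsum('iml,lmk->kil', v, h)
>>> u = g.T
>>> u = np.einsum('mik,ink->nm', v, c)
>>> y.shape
(23, 23)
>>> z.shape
(13, 37, 3)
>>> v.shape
(23, 2, 23)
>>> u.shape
(13, 23)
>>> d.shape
(5, 23)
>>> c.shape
(2, 13, 23)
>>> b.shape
(2, 3)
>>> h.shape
(23, 2, 5)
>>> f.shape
(3, 37)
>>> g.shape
(5, 23, 23)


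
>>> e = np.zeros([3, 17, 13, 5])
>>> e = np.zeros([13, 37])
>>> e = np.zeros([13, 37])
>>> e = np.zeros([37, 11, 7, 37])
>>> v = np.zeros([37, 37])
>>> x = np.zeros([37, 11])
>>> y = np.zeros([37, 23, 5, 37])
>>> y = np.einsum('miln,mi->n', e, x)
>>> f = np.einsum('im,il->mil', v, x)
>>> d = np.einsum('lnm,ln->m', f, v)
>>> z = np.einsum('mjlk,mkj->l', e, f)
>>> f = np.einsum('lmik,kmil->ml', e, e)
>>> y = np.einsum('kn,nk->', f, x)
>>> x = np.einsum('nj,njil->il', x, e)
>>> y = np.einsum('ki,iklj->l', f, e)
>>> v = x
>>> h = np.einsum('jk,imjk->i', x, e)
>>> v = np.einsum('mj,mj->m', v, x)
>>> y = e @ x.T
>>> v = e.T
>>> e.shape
(37, 11, 7, 37)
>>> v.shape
(37, 7, 11, 37)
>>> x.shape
(7, 37)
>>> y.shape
(37, 11, 7, 7)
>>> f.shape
(11, 37)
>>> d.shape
(11,)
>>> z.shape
(7,)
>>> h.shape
(37,)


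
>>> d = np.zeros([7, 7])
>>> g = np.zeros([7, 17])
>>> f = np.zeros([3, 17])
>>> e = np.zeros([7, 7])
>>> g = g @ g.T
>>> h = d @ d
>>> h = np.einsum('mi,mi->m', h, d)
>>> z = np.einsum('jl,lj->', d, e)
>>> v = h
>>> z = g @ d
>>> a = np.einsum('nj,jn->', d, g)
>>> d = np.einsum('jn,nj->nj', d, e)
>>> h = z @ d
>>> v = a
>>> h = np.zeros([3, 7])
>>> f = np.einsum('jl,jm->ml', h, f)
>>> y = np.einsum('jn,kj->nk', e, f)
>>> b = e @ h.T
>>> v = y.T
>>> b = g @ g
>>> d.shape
(7, 7)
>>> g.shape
(7, 7)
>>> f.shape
(17, 7)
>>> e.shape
(7, 7)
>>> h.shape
(3, 7)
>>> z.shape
(7, 7)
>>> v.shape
(17, 7)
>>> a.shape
()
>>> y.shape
(7, 17)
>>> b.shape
(7, 7)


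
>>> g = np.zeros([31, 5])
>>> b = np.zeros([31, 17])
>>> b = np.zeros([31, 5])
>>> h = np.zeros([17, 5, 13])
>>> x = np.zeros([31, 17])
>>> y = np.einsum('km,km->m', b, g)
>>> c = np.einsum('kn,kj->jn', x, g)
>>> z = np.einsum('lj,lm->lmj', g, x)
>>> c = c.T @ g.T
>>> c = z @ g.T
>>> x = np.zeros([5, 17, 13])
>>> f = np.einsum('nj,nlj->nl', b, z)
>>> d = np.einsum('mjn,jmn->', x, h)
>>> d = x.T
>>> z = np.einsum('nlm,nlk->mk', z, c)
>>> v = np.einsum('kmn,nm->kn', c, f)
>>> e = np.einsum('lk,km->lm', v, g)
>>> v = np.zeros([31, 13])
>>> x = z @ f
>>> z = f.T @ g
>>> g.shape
(31, 5)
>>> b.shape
(31, 5)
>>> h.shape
(17, 5, 13)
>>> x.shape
(5, 17)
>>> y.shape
(5,)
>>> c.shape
(31, 17, 31)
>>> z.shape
(17, 5)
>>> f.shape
(31, 17)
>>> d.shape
(13, 17, 5)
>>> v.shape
(31, 13)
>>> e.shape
(31, 5)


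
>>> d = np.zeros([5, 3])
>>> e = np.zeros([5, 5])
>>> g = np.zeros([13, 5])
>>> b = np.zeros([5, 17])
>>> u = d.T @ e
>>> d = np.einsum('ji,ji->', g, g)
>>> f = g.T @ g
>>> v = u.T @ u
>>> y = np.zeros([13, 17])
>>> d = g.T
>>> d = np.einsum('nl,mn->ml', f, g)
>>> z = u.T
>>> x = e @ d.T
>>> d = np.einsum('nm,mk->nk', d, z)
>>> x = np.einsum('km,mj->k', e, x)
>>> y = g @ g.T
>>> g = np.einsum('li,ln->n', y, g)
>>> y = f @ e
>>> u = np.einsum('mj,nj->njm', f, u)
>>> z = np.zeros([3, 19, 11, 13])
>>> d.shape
(13, 3)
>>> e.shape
(5, 5)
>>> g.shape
(5,)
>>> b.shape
(5, 17)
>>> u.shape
(3, 5, 5)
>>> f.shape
(5, 5)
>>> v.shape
(5, 5)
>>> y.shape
(5, 5)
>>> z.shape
(3, 19, 11, 13)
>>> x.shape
(5,)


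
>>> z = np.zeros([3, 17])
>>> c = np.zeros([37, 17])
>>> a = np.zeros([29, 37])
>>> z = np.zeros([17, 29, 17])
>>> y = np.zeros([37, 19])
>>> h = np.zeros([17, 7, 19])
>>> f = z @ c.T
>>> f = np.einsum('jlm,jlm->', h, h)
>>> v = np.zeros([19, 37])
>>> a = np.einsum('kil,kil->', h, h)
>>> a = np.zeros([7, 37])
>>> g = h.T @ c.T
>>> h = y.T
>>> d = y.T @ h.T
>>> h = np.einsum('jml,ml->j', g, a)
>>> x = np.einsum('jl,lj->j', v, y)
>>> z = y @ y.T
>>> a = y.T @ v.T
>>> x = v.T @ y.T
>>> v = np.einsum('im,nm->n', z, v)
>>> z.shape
(37, 37)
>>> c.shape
(37, 17)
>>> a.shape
(19, 19)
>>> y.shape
(37, 19)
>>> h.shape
(19,)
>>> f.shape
()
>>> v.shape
(19,)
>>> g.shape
(19, 7, 37)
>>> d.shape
(19, 19)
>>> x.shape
(37, 37)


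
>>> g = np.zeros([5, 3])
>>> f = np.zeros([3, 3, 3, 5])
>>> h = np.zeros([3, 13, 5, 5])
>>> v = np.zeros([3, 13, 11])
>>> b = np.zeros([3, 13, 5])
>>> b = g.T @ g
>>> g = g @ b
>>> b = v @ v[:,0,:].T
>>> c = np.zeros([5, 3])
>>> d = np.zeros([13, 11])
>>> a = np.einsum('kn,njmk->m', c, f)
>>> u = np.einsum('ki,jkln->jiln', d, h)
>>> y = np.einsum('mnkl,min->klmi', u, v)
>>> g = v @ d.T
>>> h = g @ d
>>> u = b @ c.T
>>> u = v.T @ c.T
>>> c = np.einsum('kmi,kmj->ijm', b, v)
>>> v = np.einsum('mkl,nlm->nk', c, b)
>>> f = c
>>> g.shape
(3, 13, 13)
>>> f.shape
(3, 11, 13)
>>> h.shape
(3, 13, 11)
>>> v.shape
(3, 11)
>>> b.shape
(3, 13, 3)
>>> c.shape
(3, 11, 13)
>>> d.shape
(13, 11)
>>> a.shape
(3,)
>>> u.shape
(11, 13, 5)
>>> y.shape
(5, 5, 3, 13)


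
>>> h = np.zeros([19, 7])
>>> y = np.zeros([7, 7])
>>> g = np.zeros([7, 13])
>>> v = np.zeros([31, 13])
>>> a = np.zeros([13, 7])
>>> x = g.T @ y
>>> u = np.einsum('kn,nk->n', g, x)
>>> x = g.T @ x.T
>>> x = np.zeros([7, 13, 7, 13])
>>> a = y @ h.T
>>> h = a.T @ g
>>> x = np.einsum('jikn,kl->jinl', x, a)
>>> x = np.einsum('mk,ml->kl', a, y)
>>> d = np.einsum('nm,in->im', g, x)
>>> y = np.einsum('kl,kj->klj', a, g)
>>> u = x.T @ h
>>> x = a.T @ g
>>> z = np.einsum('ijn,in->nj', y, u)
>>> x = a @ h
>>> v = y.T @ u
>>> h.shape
(19, 13)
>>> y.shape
(7, 19, 13)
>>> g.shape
(7, 13)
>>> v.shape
(13, 19, 13)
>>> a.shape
(7, 19)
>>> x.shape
(7, 13)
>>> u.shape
(7, 13)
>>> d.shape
(19, 13)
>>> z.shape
(13, 19)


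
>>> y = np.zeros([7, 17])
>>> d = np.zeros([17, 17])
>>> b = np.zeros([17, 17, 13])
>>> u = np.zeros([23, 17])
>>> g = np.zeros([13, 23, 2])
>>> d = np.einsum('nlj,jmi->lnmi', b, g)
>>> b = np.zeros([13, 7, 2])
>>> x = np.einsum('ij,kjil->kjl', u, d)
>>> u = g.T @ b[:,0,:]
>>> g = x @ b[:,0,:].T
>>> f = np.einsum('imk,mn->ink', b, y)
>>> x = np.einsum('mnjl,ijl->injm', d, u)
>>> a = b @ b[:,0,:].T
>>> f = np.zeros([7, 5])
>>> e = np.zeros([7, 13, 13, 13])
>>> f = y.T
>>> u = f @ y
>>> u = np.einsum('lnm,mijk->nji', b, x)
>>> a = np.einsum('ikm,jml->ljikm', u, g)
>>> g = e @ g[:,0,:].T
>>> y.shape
(7, 17)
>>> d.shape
(17, 17, 23, 2)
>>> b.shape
(13, 7, 2)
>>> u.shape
(7, 23, 17)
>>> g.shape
(7, 13, 13, 17)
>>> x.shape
(2, 17, 23, 17)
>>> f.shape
(17, 7)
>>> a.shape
(13, 17, 7, 23, 17)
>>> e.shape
(7, 13, 13, 13)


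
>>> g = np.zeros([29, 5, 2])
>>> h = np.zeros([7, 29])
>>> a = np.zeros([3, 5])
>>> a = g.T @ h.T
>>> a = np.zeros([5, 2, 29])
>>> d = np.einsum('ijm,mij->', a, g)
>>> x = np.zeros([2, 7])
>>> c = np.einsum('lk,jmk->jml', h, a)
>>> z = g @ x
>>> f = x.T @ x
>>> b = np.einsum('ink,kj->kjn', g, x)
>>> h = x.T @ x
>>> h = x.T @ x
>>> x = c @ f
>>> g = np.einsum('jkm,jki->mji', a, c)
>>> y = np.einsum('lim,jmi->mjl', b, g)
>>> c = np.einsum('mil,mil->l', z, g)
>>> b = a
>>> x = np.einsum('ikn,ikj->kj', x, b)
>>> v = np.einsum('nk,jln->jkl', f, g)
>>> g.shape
(29, 5, 7)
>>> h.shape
(7, 7)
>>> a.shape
(5, 2, 29)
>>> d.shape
()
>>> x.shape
(2, 29)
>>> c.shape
(7,)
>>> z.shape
(29, 5, 7)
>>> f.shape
(7, 7)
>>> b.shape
(5, 2, 29)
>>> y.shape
(5, 29, 2)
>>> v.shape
(29, 7, 5)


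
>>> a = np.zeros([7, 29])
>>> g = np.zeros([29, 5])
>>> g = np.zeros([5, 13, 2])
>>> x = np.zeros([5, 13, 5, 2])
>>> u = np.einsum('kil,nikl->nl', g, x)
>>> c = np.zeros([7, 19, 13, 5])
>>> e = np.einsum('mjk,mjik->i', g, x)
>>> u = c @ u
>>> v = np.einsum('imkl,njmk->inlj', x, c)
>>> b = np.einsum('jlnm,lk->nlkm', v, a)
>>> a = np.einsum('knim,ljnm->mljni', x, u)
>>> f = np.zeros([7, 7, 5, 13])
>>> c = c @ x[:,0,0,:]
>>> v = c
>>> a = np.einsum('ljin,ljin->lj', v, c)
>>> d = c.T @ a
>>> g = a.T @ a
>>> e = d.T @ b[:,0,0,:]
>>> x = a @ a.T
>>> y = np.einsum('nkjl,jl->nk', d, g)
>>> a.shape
(7, 19)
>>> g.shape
(19, 19)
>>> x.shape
(7, 7)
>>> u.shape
(7, 19, 13, 2)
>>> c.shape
(7, 19, 13, 2)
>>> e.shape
(19, 19, 13, 19)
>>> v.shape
(7, 19, 13, 2)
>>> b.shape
(2, 7, 29, 19)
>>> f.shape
(7, 7, 5, 13)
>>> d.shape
(2, 13, 19, 19)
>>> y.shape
(2, 13)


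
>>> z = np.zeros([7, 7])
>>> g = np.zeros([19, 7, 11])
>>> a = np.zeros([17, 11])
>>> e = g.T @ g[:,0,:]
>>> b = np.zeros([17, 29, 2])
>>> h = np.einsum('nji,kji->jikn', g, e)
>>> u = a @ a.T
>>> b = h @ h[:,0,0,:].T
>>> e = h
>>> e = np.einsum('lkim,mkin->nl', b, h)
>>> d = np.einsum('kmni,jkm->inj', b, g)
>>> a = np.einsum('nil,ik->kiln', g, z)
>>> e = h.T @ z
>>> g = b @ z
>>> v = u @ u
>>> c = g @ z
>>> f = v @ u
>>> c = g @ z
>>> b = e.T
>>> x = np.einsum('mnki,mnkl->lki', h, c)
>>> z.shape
(7, 7)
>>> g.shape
(7, 11, 11, 7)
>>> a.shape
(7, 7, 11, 19)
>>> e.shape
(19, 11, 11, 7)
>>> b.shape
(7, 11, 11, 19)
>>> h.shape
(7, 11, 11, 19)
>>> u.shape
(17, 17)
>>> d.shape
(7, 11, 19)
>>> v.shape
(17, 17)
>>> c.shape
(7, 11, 11, 7)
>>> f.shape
(17, 17)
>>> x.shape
(7, 11, 19)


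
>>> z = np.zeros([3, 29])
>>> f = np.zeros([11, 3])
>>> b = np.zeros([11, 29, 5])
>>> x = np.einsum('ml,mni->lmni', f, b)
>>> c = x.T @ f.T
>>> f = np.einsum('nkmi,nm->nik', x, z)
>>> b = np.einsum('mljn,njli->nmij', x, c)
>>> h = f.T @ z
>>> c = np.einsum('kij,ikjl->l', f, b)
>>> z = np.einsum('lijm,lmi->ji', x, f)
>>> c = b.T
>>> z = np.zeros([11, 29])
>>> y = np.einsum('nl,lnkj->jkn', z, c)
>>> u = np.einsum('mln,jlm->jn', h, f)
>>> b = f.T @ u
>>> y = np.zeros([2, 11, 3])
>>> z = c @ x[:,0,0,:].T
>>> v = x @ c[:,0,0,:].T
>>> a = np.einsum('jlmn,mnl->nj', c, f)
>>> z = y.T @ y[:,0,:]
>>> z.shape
(3, 11, 3)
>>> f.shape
(3, 5, 11)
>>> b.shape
(11, 5, 29)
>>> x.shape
(3, 11, 29, 5)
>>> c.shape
(29, 11, 3, 5)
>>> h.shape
(11, 5, 29)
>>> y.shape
(2, 11, 3)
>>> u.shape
(3, 29)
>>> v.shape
(3, 11, 29, 29)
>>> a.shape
(5, 29)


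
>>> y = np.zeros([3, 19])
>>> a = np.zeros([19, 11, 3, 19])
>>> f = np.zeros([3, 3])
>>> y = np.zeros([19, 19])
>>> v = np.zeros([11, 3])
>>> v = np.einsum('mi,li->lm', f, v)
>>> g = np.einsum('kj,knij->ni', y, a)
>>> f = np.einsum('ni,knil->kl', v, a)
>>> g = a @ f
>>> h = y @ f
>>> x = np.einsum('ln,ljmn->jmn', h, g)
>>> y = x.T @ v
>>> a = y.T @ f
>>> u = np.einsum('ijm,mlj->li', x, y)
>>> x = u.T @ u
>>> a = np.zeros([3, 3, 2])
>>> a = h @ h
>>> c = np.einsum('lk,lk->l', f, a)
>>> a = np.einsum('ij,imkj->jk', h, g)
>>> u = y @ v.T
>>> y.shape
(19, 3, 3)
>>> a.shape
(19, 3)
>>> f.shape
(19, 19)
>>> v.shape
(11, 3)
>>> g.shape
(19, 11, 3, 19)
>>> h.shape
(19, 19)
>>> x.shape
(11, 11)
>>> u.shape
(19, 3, 11)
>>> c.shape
(19,)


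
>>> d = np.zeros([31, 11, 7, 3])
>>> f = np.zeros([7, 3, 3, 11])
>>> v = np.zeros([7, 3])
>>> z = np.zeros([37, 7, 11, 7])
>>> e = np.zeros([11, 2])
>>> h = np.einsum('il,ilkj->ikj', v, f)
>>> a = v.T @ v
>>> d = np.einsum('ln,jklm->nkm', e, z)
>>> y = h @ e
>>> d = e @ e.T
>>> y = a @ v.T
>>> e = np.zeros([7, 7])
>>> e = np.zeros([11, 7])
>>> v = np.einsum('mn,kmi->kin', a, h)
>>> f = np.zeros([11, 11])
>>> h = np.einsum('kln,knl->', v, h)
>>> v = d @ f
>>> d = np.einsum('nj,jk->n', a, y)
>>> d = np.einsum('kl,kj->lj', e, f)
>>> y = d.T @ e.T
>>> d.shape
(7, 11)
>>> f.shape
(11, 11)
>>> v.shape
(11, 11)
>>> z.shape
(37, 7, 11, 7)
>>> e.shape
(11, 7)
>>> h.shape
()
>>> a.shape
(3, 3)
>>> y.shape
(11, 11)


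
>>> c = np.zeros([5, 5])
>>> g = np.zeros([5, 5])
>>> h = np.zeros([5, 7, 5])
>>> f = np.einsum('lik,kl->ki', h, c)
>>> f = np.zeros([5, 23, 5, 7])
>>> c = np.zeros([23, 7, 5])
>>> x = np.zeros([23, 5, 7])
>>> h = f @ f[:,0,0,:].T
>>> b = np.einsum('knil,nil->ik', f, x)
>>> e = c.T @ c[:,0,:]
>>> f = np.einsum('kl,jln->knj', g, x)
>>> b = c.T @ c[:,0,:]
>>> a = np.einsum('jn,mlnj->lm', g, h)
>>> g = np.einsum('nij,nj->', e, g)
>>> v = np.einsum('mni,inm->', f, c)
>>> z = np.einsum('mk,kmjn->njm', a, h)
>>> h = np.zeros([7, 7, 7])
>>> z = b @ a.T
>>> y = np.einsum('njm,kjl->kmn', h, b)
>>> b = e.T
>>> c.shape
(23, 7, 5)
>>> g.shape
()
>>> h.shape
(7, 7, 7)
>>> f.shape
(5, 7, 23)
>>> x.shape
(23, 5, 7)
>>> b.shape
(5, 7, 5)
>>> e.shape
(5, 7, 5)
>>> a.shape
(23, 5)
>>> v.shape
()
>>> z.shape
(5, 7, 23)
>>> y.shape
(5, 7, 7)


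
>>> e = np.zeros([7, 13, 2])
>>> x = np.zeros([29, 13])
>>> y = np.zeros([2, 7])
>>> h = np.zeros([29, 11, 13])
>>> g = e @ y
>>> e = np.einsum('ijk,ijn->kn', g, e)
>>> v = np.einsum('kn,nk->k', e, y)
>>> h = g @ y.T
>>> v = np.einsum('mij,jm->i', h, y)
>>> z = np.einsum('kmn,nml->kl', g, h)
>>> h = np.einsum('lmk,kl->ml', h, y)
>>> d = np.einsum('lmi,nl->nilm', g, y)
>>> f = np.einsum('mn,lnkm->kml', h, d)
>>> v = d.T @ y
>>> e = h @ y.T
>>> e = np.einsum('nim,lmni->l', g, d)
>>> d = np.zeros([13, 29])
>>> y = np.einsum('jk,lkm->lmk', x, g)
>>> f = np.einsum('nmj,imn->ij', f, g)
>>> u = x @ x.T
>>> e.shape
(2,)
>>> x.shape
(29, 13)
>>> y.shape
(7, 7, 13)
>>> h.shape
(13, 7)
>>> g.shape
(7, 13, 7)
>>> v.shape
(13, 7, 7, 7)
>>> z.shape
(7, 2)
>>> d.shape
(13, 29)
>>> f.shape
(7, 2)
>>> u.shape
(29, 29)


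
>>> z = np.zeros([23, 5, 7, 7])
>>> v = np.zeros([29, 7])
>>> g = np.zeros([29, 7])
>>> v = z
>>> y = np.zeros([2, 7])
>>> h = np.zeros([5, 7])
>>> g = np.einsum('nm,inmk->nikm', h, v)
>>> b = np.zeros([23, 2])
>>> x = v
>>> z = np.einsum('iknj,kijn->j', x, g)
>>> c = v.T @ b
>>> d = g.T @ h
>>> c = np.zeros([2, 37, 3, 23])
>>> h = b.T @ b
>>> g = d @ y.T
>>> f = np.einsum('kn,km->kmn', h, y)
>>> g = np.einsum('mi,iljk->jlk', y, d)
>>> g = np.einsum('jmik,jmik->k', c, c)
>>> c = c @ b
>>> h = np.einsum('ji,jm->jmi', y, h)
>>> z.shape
(7,)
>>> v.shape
(23, 5, 7, 7)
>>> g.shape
(23,)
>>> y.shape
(2, 7)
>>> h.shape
(2, 2, 7)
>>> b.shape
(23, 2)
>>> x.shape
(23, 5, 7, 7)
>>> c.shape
(2, 37, 3, 2)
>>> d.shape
(7, 7, 23, 7)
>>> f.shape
(2, 7, 2)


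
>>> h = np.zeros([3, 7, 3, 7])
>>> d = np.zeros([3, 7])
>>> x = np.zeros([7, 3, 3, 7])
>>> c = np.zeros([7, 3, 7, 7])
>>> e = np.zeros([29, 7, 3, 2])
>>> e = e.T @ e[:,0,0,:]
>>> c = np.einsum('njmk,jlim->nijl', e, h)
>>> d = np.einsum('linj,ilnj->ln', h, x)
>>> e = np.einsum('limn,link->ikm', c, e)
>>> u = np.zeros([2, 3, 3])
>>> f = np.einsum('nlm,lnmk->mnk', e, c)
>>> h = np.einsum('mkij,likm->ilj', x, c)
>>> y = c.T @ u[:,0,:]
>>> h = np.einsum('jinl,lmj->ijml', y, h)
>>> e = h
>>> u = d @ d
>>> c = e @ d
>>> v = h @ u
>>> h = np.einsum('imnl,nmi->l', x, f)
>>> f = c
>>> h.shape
(7,)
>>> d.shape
(3, 3)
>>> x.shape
(7, 3, 3, 7)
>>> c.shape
(3, 7, 2, 3)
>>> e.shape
(3, 7, 2, 3)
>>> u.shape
(3, 3)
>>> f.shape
(3, 7, 2, 3)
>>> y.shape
(7, 3, 3, 3)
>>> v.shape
(3, 7, 2, 3)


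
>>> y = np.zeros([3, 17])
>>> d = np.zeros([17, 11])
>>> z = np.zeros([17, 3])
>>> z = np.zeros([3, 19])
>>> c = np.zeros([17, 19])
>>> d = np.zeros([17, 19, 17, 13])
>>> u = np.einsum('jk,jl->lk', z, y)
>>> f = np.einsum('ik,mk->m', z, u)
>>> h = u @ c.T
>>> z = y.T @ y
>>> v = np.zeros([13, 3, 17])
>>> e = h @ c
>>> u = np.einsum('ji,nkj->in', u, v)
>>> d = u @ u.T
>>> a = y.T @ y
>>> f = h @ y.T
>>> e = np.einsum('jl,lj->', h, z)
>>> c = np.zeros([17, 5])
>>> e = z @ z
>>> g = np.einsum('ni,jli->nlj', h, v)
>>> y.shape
(3, 17)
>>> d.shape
(19, 19)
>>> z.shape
(17, 17)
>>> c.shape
(17, 5)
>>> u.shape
(19, 13)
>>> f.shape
(17, 3)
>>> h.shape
(17, 17)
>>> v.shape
(13, 3, 17)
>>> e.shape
(17, 17)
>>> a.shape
(17, 17)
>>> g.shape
(17, 3, 13)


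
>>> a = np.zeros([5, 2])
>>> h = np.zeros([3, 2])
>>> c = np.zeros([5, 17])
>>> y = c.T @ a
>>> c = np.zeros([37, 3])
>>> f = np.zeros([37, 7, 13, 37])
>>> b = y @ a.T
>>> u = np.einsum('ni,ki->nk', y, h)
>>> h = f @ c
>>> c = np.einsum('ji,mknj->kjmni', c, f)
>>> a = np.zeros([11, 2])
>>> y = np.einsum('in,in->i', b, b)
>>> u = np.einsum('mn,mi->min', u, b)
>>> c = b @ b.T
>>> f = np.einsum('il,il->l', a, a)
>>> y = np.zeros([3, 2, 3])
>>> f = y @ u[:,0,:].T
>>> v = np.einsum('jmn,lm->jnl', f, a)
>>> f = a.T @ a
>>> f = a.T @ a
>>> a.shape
(11, 2)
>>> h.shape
(37, 7, 13, 3)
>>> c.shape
(17, 17)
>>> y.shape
(3, 2, 3)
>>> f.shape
(2, 2)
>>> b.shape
(17, 5)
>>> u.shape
(17, 5, 3)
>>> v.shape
(3, 17, 11)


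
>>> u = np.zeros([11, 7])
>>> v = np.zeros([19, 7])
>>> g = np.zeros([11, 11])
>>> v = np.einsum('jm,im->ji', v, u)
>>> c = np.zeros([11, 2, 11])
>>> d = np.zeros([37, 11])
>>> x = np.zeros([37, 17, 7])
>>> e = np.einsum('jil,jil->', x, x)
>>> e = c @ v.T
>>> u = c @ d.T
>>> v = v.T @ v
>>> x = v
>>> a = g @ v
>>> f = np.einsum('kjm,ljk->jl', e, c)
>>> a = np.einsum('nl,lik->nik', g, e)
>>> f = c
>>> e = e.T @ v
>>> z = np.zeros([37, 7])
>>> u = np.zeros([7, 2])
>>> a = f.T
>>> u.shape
(7, 2)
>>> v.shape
(11, 11)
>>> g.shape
(11, 11)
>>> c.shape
(11, 2, 11)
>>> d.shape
(37, 11)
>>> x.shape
(11, 11)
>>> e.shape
(19, 2, 11)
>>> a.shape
(11, 2, 11)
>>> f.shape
(11, 2, 11)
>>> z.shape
(37, 7)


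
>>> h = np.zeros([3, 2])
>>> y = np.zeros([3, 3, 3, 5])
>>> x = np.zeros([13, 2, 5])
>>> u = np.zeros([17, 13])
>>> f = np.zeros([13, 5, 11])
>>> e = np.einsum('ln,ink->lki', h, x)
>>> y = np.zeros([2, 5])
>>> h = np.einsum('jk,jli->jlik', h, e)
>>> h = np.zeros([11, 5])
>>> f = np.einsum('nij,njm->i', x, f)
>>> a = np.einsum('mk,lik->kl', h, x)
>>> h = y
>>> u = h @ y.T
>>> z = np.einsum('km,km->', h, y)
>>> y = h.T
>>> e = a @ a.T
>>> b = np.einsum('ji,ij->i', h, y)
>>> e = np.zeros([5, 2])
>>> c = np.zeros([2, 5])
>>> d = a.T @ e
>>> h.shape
(2, 5)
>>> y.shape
(5, 2)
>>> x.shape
(13, 2, 5)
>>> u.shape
(2, 2)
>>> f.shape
(2,)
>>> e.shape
(5, 2)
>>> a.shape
(5, 13)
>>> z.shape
()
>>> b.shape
(5,)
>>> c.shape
(2, 5)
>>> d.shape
(13, 2)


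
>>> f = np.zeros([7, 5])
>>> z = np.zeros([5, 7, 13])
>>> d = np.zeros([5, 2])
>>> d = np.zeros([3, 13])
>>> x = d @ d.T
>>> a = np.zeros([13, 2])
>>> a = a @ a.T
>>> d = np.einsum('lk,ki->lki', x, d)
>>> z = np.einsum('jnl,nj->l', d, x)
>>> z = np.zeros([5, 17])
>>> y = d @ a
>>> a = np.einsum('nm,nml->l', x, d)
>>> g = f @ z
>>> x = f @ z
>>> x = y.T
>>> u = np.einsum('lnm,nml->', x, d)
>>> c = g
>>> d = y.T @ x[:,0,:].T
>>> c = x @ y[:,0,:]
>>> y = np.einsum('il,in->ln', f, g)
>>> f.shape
(7, 5)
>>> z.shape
(5, 17)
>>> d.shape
(13, 3, 13)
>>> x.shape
(13, 3, 3)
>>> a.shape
(13,)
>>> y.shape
(5, 17)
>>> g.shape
(7, 17)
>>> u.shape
()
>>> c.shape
(13, 3, 13)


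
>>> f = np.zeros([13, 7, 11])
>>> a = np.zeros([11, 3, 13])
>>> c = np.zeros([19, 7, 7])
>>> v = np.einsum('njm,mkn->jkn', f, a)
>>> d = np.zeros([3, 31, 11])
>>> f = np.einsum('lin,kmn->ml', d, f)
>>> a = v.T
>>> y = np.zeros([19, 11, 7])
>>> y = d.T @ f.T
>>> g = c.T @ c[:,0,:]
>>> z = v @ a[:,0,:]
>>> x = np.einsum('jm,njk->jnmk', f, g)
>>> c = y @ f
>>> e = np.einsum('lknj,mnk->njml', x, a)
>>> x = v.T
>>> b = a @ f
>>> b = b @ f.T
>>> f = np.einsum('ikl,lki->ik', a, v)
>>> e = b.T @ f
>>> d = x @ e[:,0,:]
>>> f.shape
(13, 3)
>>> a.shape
(13, 3, 7)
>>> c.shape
(11, 31, 3)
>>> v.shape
(7, 3, 13)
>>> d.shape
(13, 3, 3)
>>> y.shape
(11, 31, 7)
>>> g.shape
(7, 7, 7)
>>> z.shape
(7, 3, 7)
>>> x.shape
(13, 3, 7)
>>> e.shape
(7, 3, 3)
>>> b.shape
(13, 3, 7)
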